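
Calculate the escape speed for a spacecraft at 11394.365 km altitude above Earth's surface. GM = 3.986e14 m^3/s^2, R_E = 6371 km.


r = 6371.0 + 11394.365 = 17765.3650 km = 1.7765365e+07 m
v_esc = sqrt(2*mu/r) = sqrt(2*3.986e14 / 1.7765365e+07)
v_esc = 6698.7933 m/s = 6.6988 km/s

6.6988 km/s


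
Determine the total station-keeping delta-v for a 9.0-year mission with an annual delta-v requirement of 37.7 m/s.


dV = rate * years = 37.7 * 9.0
dV = 339.3000 m/s

339.3000 m/s


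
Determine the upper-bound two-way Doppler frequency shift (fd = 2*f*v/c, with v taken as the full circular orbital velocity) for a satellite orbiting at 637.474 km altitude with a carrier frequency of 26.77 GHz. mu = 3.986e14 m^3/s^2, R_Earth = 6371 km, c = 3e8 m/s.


r = 7.008474e+06 m
v = sqrt(mu/r) = 7541.4857 m/s (worst-case radial velocity)
f = 26.77 GHz = 2.677e+10 Hz
fd = 2*f*v/c = 2*2.677e+10*7541.4857/3.0e+08
fd = 1.3459038e+06 Hz

1.3459e+06 Hz


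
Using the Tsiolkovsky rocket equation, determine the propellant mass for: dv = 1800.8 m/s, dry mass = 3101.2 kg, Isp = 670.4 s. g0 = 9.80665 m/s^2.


ve = Isp * g0 = 670.4 * 9.80665 = 6574.378160 m/s
mass ratio = exp(dv/ve) = exp(1800.8/6574.378160) = 1.31509885
m_prop = m_dry * (mr - 1) = 3101.2 * (1.31509885 - 1)
m_prop = 977.1846 kg

977.1846 kg


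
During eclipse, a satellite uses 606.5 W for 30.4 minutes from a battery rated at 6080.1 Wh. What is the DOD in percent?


E_used = P * t / 60 = 606.5 * 30.4 / 60 = 307.2933 Wh
DOD = E_used / E_total * 100 = 307.2933 / 6080.1 * 100
DOD = 5.0541 %

5.0541 %


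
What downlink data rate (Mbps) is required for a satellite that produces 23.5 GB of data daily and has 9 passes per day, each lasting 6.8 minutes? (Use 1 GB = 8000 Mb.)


total contact time = 9 * 6.8 * 60 = 3672.0000 s
data = 23.5 GB = 188000.0000 Mb
rate = 188000.0000 / 3672.0000 = 51.1983 Mbps

51.1983 Mbps


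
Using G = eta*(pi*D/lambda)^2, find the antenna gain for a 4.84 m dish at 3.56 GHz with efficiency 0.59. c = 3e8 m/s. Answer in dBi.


lambda = c/f = 3e8 / 3.56e+09 = 0.08426966 m
G = eta*(pi*D/lambda)^2 = 0.59*(pi*4.84/0.08426966)^2
G = 19208.7882 (linear)
G = 10*log10(19208.7882) = 42.8350 dBi

42.8350 dBi


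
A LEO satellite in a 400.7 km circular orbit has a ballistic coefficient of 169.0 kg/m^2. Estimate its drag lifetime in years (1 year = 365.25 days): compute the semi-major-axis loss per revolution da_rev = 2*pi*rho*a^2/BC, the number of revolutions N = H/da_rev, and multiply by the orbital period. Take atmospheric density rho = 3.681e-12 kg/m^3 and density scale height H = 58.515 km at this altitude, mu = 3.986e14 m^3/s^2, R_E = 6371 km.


a = R_E + alt = 6771.7000 km = 6.7717e+06 m
da_rev = 2*pi*rho*a^2/BC = 2*pi*3.681e-12*(6.7717e+06)^2/169.0 = 6.275588 m per revolution
N = H/da_rev = 58515.0000 m / 6.275588 m = 9324.2264 revolutions
P = 2*pi*sqrt(a^3/mu) = 5545.7180 s
lifetime = N*P = 9324.2264 * 5545.7180 = 5.170953e+07 s = 598.4899 days
years = 598.4899 / 365.25 = 1.6386 years

1.6386 years


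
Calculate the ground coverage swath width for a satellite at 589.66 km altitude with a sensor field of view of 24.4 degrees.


FOV = 24.4 deg = 0.4258603 rad
swath = 2 * alt * tan(FOV/2) = 2 * 589.66 * tan(0.2129302)
swath = 2 * 589.66 * 0.2162077
swath = 254.9780 km

254.9780 km


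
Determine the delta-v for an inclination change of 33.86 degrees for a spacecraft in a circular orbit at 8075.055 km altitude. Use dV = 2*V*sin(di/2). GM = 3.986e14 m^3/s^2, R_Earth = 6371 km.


r = 14446.0550 km = 1.4446055e+07 m
V = sqrt(mu/r) = 5252.8381 m/s
di = 33.86 deg = 0.5909685 rad
dV = 2*V*sin(di/2) = 2*5252.8381*sin(0.2954842)
dV = 3059.2859 m/s = 3.0593 km/s

3.0593 km/s


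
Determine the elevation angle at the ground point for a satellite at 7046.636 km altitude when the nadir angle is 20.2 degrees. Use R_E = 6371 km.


r = R_E + alt = 13417.6360 km
Law of sines in the satellite / Earth-center / ground-point triangle:
  sin(nadir)/R_E = sin(90 + el)/r  =>  cos(el) = (r/R_E)*sin(nadir)
cos(el) = (13417.6360 / 6371.0000) * sin(20.2 deg) = 0.7272148
el = arccos(0.7272148) = 43.3466 deg
(Earth-central angle = 90 - nadir - el = 26.4534 deg)

43.3466 degrees


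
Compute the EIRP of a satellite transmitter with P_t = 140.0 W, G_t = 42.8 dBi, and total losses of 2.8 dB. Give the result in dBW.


Pt = 140.0 W = 21.4613 dBW
EIRP = Pt_dBW + Gt - losses = 21.4613 + 42.8 - 2.8 = 61.4613 dBW

61.4613 dBW


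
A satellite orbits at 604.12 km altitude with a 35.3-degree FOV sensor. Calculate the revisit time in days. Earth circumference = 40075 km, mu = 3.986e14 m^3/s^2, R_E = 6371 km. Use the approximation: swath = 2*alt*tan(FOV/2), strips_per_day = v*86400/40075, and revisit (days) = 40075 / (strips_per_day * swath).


swath = 2*604.12*tan(0.3080506) = 384.4371 km
v = sqrt(mu/r) = 7559.4954 m/s = 7.5595 km/s
strips/day = v*86400/40075 = 7.5595*86400/40075 = 16.2980
coverage/day = strips * swath = 16.2980 * 384.4371 = 6265.5374 km
revisit = 40075 / 6265.5374 = 6.3961 days

6.3961 days


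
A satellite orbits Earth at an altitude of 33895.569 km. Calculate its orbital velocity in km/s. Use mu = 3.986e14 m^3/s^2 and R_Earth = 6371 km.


r = R_E + alt = 6371.0 + 33895.569 = 40266.5690 km = 4.0266569e+07 m
v = sqrt(mu/r) = sqrt(3.986e14 / 4.0266569e+07) = 3146.2725 m/s = 3.1463 km/s

3.1463 km/s


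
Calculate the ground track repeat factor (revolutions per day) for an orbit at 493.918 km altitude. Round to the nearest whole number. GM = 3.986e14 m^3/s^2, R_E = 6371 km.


r = 6.864918e+06 m
T = 2*pi*sqrt(r^3/mu) = 5660.6233 s = 94.3437 min
revs/day = 1440 / 94.3437 = 15.2633
Rounded: 15 revolutions per day

15 revolutions per day


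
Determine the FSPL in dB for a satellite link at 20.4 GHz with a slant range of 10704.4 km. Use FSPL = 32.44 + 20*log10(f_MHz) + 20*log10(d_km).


f = 20.4 GHz = 20400.0000 MHz
d = 10704.4 km
FSPL = 32.44 + 20*log10(20400.0000) + 20*log10(10704.4)
FSPL = 32.44 + 86.1926 + 80.5912
FSPL = 199.2238 dB

199.2238 dB


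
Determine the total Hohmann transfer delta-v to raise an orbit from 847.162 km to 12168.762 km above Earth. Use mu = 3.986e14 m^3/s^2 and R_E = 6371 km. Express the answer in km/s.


r1 = 7218.1620 km = 7.218162e+06 m
r2 = 18539.7620 km = 1.8539762e+07 m
dv1 = sqrt(mu/r1)*(sqrt(2*r2/(r1+r2)) - 1) = 1484.7987 m/s
dv2 = sqrt(mu/r2)*(1 - sqrt(2*r1/(r1+r2))) = 1165.5024 m/s
total dv = |dv1| + |dv2| = 1484.7987 + 1165.5024 = 2650.3011 m/s = 2.6503 km/s

2.6503 km/s


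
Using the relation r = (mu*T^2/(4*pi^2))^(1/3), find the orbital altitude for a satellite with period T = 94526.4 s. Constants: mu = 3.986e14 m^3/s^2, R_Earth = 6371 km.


T = 94526.4 s
r = (mu*T^2/(4*pi^2))^(1/3) = (3.986e14 * 94526.4^2 / (4*pi^2))^(1/3)
r = 4.4849878e+07 m = 44849.8779 km
alt = r - R_E = 44849.8779 - 6371 = 38478.8779 km

38478.8779 km


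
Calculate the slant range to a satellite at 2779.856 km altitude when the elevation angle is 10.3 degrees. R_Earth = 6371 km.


h = 2779.856 km, el = 10.3 deg
d = -R_E*sin(el) + sqrt((R_E*sin(el))^2 + 2*R_E*h + h^2)
d = -6371.0000*sin(0.1797689) + sqrt((6371.0000*0.1788022)^2 + 2*6371.0000*2779.856 + 2779.856^2)
d = 5527.6483 km

5527.6483 km


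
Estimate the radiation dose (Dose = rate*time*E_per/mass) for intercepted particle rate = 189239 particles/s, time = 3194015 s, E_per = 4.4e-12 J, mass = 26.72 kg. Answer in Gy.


Total energy deposited = rate * time * E_per
  = 189239 * 3194015 * 4.4e-12 = 2.6595 J
Dose = E_total / mass = 2.6595 / 26.72
Dose = 0.09953225 Gy

0.0995 Gy


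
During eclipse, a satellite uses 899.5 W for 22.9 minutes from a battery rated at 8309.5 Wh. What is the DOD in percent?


E_used = P * t / 60 = 899.5 * 22.9 / 60 = 343.3092 Wh
DOD = E_used / E_total * 100 = 343.3092 / 8309.5 * 100
DOD = 4.1315 %

4.1315 %


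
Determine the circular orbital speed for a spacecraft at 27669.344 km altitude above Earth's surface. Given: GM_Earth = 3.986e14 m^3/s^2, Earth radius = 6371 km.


r = R_E + alt = 6371.0 + 27669.344 = 34040.3440 km = 3.4040344e+07 m
v = sqrt(mu/r) = sqrt(3.986e14 / 3.4040344e+07) = 3421.9344 m/s = 3.4219 km/s

3.4219 km/s


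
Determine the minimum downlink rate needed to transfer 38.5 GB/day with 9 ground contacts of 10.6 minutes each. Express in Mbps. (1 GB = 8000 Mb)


total contact time = 9 * 10.6 * 60 = 5724.0000 s
data = 38.5 GB = 308000.0000 Mb
rate = 308000.0000 / 5724.0000 = 53.8085 Mbps

53.8085 Mbps


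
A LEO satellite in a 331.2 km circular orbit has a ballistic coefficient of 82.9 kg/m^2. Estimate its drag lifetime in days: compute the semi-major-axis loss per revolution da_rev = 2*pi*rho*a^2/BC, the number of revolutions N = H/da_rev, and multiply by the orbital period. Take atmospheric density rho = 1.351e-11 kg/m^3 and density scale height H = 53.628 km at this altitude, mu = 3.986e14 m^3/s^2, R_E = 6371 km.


a = R_E + alt = 6702.2000 km = 6.7022e+06 m
da_rev = 2*pi*rho*a^2/BC = 2*pi*1.351e-11*(6.7022e+06)^2/82.9 = 45.995512 m per revolution
N = H/da_rev = 53628.0000 m / 45.995512 m = 1165.9399 revolutions
P = 2*pi*sqrt(a^3/mu) = 5460.5614 s
lifetime = N*P = 1165.9399 * 5460.5614 = 6.3666862e+06 s = 73.6885 days

73.6885 days


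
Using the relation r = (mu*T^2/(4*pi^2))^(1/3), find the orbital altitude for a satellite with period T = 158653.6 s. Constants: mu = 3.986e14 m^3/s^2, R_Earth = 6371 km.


T = 158653.6 s
r = (mu*T^2/(4*pi^2))^(1/3) = (3.986e14 * 158653.6^2 / (4*pi^2))^(1/3)
r = 6.3342102e+07 m = 63342.1023 km
alt = r - R_E = 63342.1023 - 6371 = 56971.1023 km

56971.1023 km


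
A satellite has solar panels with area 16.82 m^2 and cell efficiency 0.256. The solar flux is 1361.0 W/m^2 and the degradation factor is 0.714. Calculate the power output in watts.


P = area * eta * S * degradation
P = 16.82 * 0.256 * 1361.0 * 0.714
P = 4184.2950 W

4184.2950 W


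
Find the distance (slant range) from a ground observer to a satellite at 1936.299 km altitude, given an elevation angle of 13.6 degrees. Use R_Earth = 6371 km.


h = 1936.299 km, el = 13.6 deg
d = -R_E*sin(el) + sqrt((R_E*sin(el))^2 + 2*R_E*h + h^2)
d = -6371.0000*sin(0.2373648) + sqrt((6371.0000*0.2351421)^2 + 2*6371.0000*1936.299 + 1936.299^2)
d = 4039.5852 km

4039.5852 km


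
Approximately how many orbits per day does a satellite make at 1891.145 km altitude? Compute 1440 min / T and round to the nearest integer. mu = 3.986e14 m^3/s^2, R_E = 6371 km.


r = 8.262145e+06 m
T = 2*pi*sqrt(r^3/mu) = 7473.9543 s = 124.5659 min
revs/day = 1440 / 124.5659 = 11.5601
Rounded: 12 revolutions per day

12 revolutions per day


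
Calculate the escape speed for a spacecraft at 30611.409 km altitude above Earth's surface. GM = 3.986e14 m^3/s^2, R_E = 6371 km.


r = 6371.0 + 30611.409 = 36982.4090 km = 3.6982409e+07 m
v_esc = sqrt(2*mu/r) = sqrt(2*3.986e14 / 3.6982409e+07)
v_esc = 4642.8649 m/s = 4.6429 km/s

4.6429 km/s


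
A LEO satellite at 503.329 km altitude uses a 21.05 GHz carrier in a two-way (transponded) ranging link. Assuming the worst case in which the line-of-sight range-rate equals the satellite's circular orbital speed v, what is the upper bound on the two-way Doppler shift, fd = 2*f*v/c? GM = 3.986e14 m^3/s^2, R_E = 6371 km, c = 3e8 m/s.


r = 6.874329e+06 m
v = sqrt(mu/r) = 7614.7121 m/s (worst-case radial velocity)
f = 21.05 GHz = 2.105e+10 Hz
fd = 2*f*v/c = 2*2.105e+10*7614.7121/3.0e+08
fd = 1.0685979e+06 Hz

1.0686e+06 Hz


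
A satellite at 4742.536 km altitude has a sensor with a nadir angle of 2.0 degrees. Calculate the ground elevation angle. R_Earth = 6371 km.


r = R_E + alt = 11113.5360 km
Law of sines in the satellite / Earth-center / ground-point triangle:
  sin(nadir)/R_E = sin(90 + el)/r  =>  cos(el) = (r/R_E)*sin(nadir)
cos(el) = (11113.5360 / 6371.0000) * sin(2.0 deg) = 0.06087848
el = arccos(0.06087848) = 86.5098 deg
(Earth-central angle = 90 - nadir - el = 1.4902 deg)

86.5098 degrees


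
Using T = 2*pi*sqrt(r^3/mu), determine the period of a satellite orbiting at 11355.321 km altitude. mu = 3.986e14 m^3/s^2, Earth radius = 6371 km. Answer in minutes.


r = 17726.3210 km = 1.7726321e+07 m
T = 2*pi*sqrt(r^3/mu) = 2*pi*sqrt(5.5700081e+21 / 3.986e14)
T = 23487.6267 s = 391.4604 min

391.4604 minutes


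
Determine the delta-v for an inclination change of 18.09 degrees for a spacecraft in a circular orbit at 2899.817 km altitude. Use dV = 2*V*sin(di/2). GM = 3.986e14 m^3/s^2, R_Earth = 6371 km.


r = 9270.8170 km = 9.270817e+06 m
V = sqrt(mu/r) = 6557.0673 m/s
di = 18.09 deg = 0.3157301 rad
dV = 2*V*sin(di/2) = 2*6557.0673*sin(0.157865)
dV = 2061.6750 m/s = 2.0617 km/s

2.0617 km/s


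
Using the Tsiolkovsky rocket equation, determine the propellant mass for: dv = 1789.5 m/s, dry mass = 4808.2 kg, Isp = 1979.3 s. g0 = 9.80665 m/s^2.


ve = Isp * g0 = 1979.3 * 9.80665 = 19410.302345 m/s
mass ratio = exp(dv/ve) = exp(1789.5/19410.302345) = 1.09657678
m_prop = m_dry * (mr - 1) = 4808.2 * (1.09657678 - 1)
m_prop = 464.3605 kg

464.3605 kg


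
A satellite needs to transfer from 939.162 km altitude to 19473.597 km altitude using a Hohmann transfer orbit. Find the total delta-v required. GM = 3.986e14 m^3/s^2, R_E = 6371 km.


r1 = 7310.1620 km = 7.310162e+06 m
r2 = 25844.5970 km = 2.5844597e+07 m
dv1 = sqrt(mu/r1)*(sqrt(2*r2/(r1+r2)) - 1) = 1835.7960 m/s
dv2 = sqrt(mu/r2)*(1 - sqrt(2*r1/(r1+r2))) = 1319.3164 m/s
total dv = |dv1| + |dv2| = 1835.7960 + 1319.3164 = 3155.1124 m/s = 3.1551 km/s

3.1551 km/s


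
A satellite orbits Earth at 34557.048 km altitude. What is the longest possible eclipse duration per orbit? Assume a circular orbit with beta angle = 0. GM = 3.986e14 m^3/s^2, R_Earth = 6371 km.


r = 40928.0480 km
T = 1373.3825 min
Eclipse fraction = arcsin(R_E/r)/pi = arcsin(6371.0000/40928.0480)/pi
= arcsin(0.1556634)/pi = 0.04975153
Eclipse duration = 0.04975153 * 1373.3825 = 68.3279 min

68.3279 minutes


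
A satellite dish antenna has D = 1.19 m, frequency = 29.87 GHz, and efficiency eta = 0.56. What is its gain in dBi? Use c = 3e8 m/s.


lambda = c/f = 3e8 / 2.987e+10 = 0.01004352 m
G = eta*(pi*D/lambda)^2 = 0.56*(pi*1.19/0.01004352)^2
G = 77590.6930 (linear)
G = 10*log10(77590.6930) = 48.8981 dBi

48.8981 dBi


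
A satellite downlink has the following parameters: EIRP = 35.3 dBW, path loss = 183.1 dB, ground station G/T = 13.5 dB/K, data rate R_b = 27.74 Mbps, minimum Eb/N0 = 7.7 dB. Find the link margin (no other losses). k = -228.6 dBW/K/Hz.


C/N0 = EIRP - FSPL + G/T - k = 35.3 - 183.1 + 13.5 - (-228.6)
C/N0 = 94.3000 dB-Hz
R_b = 27.74 Mbps = 2.774e+07 bps -> 10*log10(R_b) = 74.4311 dB-Hz
Eb/N0 = C/N0 - 10*log10(R_b) = 94.3000 - 74.4311 = 19.8689 dB
Margin = Eb/N0 - Eb/N0_req = 19.8689 - 7.7 = 12.1689 dB (link closes)

12.1689 dB


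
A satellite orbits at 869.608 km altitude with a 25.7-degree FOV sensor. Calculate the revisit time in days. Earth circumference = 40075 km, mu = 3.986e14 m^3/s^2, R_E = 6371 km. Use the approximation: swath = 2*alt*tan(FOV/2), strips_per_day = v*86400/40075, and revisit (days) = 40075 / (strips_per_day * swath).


swath = 2*869.608*tan(0.2242748) = 396.7366 km
v = sqrt(mu/r) = 7419.6109 m/s = 7.4196 km/s
strips/day = v*86400/40075 = 7.4196*86400/40075 = 15.9964
coverage/day = strips * swath = 15.9964 * 396.7366 = 6346.3439 km
revisit = 40075 / 6346.3439 = 6.3147 days

6.3147 days


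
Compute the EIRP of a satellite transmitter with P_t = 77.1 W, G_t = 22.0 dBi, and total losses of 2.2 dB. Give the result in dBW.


Pt = 77.1 W = 18.8705 dBW
EIRP = Pt_dBW + Gt - losses = 18.8705 + 22.0 - 2.2 = 38.6705 dBW

38.6705 dBW


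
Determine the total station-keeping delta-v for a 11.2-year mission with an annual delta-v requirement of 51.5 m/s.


dV = rate * years = 51.5 * 11.2
dV = 576.8000 m/s

576.8000 m/s


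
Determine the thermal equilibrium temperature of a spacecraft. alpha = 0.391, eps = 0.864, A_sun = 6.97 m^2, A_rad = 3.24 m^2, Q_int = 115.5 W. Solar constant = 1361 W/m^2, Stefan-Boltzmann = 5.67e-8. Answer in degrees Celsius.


Numerator = alpha*S*A_sun + Q_int = 0.391*1361*6.97 + 115.5 = 3824.5925 W
Denominator = eps*sigma*A_rad = 0.864*5.67e-8*3.24 = 1.5872371e-07 W/K^4
T^4 = 2.4095911e+10 K^4
T = 393.9906 K = 120.8406 C

120.8406 degrees Celsius


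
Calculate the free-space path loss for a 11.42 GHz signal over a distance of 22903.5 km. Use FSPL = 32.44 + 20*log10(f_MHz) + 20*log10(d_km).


f = 11.42 GHz = 11420.0000 MHz
d = 22903.5 km
FSPL = 32.44 + 20*log10(11420.0000) + 20*log10(22903.5)
FSPL = 32.44 + 81.1533 + 87.1980
FSPL = 200.7914 dB

200.7914 dB


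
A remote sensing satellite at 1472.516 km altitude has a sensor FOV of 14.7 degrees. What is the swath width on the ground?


FOV = 14.7 deg = 0.2565634 rad
swath = 2 * alt * tan(FOV/2) = 2 * 1472.516 * tan(0.1282817)
swath = 2 * 1472.516 * 0.12899
swath = 379.8798 km

379.8798 km


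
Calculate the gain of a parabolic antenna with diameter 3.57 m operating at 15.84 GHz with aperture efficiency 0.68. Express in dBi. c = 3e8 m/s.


lambda = c/f = 3e8 / 1.584e+10 = 0.01893939 m
G = eta*(pi*D/lambda)^2 = 0.68*(pi*3.57/0.01893939)^2
G = 238458.5701 (linear)
G = 10*log10(238458.5701) = 53.7741 dBi

53.7741 dBi


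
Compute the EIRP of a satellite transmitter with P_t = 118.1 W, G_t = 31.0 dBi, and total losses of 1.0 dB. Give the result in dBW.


Pt = 118.1 W = 20.7225 dBW
EIRP = Pt_dBW + Gt - losses = 20.7225 + 31.0 - 1.0 = 50.7225 dBW

50.7225 dBW


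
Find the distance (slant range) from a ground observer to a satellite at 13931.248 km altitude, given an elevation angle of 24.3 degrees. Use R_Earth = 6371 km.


h = 13931.248 km, el = 24.3 deg
d = -R_E*sin(el) + sqrt((R_E*sin(el))^2 + 2*R_E*h + h^2)
d = -6371.0000*sin(0.424115) + sqrt((6371.0000*0.4115144)^2 + 2*6371.0000*13931.248 + 13931.248^2)
d = 16832.4253 km

16832.4253 km


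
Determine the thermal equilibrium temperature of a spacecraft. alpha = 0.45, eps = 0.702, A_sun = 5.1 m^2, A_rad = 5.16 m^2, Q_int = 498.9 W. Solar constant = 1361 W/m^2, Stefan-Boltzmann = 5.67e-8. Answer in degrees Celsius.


Numerator = alpha*S*A_sun + Q_int = 0.45*1361*5.1 + 498.9 = 3622.3950 W
Denominator = eps*sigma*A_rad = 0.702*5.67e-8*5.16 = 2.0538554e-07 W/K^4
T^4 = 1.7637049e+10 K^4
T = 364.4236 K = 91.2736 C

91.2736 degrees Celsius


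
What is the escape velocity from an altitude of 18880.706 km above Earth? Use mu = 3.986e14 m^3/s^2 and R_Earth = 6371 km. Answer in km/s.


r = 6371.0 + 18880.706 = 25251.7060 km = 2.5251706e+07 m
v_esc = sqrt(2*mu/r) = sqrt(2*3.986e14 / 2.5251706e+07)
v_esc = 5618.7315 m/s = 5.6187 km/s

5.6187 km/s


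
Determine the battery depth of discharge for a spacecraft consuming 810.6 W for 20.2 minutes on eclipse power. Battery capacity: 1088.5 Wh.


E_used = P * t / 60 = 810.6 * 20.2 / 60 = 272.9020 Wh
DOD = E_used / E_total * 100 = 272.9020 / 1088.5 * 100
DOD = 25.0714 %

25.0714 %


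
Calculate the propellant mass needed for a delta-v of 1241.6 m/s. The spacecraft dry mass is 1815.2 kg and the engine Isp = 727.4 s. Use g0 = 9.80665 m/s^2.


ve = Isp * g0 = 727.4 * 9.80665 = 7133.357210 m/s
mass ratio = exp(dv/ve) = exp(1241.6/7133.357210) = 1.19012161
m_prop = m_dry * (mr - 1) = 1815.2 * (1.19012161 - 1)
m_prop = 345.1087 kg

345.1087 kg


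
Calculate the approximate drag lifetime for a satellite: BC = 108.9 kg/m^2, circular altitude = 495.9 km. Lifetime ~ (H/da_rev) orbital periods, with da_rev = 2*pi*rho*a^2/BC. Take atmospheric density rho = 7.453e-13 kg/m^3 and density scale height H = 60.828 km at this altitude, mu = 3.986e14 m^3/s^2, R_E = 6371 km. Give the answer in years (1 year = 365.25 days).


a = R_E + alt = 6866.9000 km = 6.8669e+06 m
da_rev = 2*pi*rho*a^2/BC = 2*pi*7.453e-13*(6.8669e+06)^2/108.9 = 2.027704 m per revolution
N = H/da_rev = 60828.0000 m / 2.027704 m = 29998.4615 revolutions
P = 2*pi*sqrt(a^3/mu) = 5663.0749 s
lifetime = N*P = 29998.4615 * 5663.0749 = 1.6988353e+08 s = 1966.2446 days
years = 1966.2446 / 365.25 = 5.3833 years

5.3833 years


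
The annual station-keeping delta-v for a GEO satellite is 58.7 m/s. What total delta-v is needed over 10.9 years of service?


dV = rate * years = 58.7 * 10.9
dV = 639.8300 m/s

639.8300 m/s


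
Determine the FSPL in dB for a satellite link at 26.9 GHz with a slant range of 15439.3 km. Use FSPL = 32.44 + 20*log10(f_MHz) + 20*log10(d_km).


f = 26.9 GHz = 26900.0000 MHz
d = 15439.3 km
FSPL = 32.44 + 20*log10(26900.0000) + 20*log10(15439.3)
FSPL = 32.44 + 88.5950 + 83.7726
FSPL = 204.8076 dB

204.8076 dB


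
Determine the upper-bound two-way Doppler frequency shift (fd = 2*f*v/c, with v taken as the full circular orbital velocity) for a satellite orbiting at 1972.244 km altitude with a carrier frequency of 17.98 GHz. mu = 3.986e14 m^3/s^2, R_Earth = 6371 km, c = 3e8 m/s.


r = 8.343244e+06 m
v = sqrt(mu/r) = 6911.9593 m/s (worst-case radial velocity)
f = 17.98 GHz = 1.798e+10 Hz
fd = 2*f*v/c = 2*1.798e+10*6911.9593/3.0e+08
fd = 828513.5263 Hz

828513.5263 Hz


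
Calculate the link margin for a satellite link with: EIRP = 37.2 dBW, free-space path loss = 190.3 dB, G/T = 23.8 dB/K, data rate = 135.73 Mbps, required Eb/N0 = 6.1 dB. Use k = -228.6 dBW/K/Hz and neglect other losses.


C/N0 = EIRP - FSPL + G/T - k = 37.2 - 190.3 + 23.8 - (-228.6)
C/N0 = 99.3000 dB-Hz
R_b = 135.73 Mbps = 1.3573e+08 bps -> 10*log10(R_b) = 81.3268 dB-Hz
Eb/N0 = C/N0 - 10*log10(R_b) = 99.3000 - 81.3268 = 17.9732 dB
Margin = Eb/N0 - Eb/N0_req = 17.9732 - 6.1 = 11.8732 dB (link closes)

11.8732 dB


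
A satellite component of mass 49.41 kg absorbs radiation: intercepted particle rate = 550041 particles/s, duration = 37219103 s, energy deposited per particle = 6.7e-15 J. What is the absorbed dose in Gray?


Total energy deposited = rate * time * E_per
  = 550041 * 37219103 * 6.7e-15 = 0.1371626 J
Dose = E_total / mass = 0.1371626 / 49.41
Dose = 0.002776009 Gy

0.0028 Gy


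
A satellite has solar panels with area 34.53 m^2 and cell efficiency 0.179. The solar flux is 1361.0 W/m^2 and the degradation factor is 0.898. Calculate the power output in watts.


P = area * eta * S * degradation
P = 34.53 * 0.179 * 1361.0 * 0.898
P = 7554.1233 W

7554.1233 W


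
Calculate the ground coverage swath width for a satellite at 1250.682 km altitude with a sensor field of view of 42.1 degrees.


FOV = 42.1 deg = 0.7347836 rad
swath = 2 * alt * tan(FOV/2) = 2 * 1250.682 * tan(0.3673918)
swath = 2 * 1250.682 * 0.3848656
swath = 962.6890 km

962.6890 km


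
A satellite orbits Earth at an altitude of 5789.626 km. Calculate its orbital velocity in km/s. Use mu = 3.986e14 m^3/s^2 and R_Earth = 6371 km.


r = R_E + alt = 6371.0 + 5789.626 = 12160.6260 km = 1.2160626e+07 m
v = sqrt(mu/r) = sqrt(3.986e14 / 1.2160626e+07) = 5725.2002 m/s = 5.7252 km/s

5.7252 km/s


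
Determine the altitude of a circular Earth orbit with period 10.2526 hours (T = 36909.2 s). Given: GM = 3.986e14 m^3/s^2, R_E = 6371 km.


T = 36909.2 s
r = (mu*T^2/(4*pi^2))^(1/3) = (3.986e14 * 36909.2^2 / (4*pi^2))^(1/3)
r = 2.395975e+07 m = 23959.7495 km
alt = r - R_E = 23959.7495 - 6371 = 17588.7495 km

17588.7495 km


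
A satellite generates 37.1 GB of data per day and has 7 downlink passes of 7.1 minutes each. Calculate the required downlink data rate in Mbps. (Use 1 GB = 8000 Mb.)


total contact time = 7 * 7.1 * 60 = 2982.0000 s
data = 37.1 GB = 296800.0000 Mb
rate = 296800.0000 / 2982.0000 = 99.5305 Mbps

99.5305 Mbps


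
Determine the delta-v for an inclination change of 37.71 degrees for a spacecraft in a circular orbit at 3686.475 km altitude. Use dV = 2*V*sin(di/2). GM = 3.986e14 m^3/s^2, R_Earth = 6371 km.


r = 10057.4750 km = 1.0057475e+07 m
V = sqrt(mu/r) = 6295.4121 m/s
di = 37.71 deg = 0.6581637 rad
dV = 2*V*sin(di/2) = 2*6295.4121*sin(0.3290818)
dV = 4069.0304 m/s = 4.0690 km/s

4.0690 km/s


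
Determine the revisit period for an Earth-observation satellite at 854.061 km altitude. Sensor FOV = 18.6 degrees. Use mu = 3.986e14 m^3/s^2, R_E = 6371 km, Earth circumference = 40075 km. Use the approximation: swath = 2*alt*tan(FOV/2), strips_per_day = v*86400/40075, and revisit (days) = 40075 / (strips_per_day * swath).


swath = 2*854.061*tan(0.1623156) = 279.7157 km
v = sqrt(mu/r) = 7427.5894 m/s = 7.4276 km/s
strips/day = v*86400/40075 = 7.4276*86400/40075 = 16.0136
coverage/day = strips * swath = 16.0136 * 279.7157 = 4479.2464 km
revisit = 40075 / 4479.2464 = 8.9468 days

8.9468 days


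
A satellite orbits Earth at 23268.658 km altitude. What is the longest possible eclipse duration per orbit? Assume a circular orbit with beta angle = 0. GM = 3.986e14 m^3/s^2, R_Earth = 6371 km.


r = 29639.6580 km
T = 846.3885 min
Eclipse fraction = arcsin(R_E/r)/pi = arcsin(6371.0000/29639.6580)/pi
= arcsin(0.2149485)/pi = 0.06895837
Eclipse duration = 0.06895837 * 846.3885 = 58.3656 min

58.3656 minutes


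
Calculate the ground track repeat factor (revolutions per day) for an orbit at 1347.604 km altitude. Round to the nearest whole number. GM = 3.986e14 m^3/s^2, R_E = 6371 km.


r = 7.718604e+06 m
T = 2*pi*sqrt(r^3/mu) = 6748.6882 s = 112.4781 min
revs/day = 1440 / 112.4781 = 12.8025
Rounded: 13 revolutions per day

13 revolutions per day


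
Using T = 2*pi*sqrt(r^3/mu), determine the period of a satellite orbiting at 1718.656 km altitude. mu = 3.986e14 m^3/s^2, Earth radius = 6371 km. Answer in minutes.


r = 8089.6560 km = 8.089656e+06 m
T = 2*pi*sqrt(r^3/mu) = 2*pi*sqrt(5.2940759e+20 / 3.986e14)
T = 7241.1293 s = 120.6855 min

120.6855 minutes


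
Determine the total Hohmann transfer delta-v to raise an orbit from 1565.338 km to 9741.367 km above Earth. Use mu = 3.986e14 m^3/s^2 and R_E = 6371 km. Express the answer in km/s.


r1 = 7936.3380 km = 7.936338e+06 m
r2 = 16112.3670 km = 1.6112367e+07 m
dv1 = sqrt(mu/r1)*(sqrt(2*r2/(r1+r2)) - 1) = 1116.7181 m/s
dv2 = sqrt(mu/r2)*(1 - sqrt(2*r1/(r1+r2))) = 932.9996 m/s
total dv = |dv1| + |dv2| = 1116.7181 + 932.9996 = 2049.7178 m/s = 2.0497 km/s

2.0497 km/s


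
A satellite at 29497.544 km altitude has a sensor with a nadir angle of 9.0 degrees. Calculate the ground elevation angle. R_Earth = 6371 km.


r = R_E + alt = 35868.5440 km
Law of sines in the satellite / Earth-center / ground-point triangle:
  sin(nadir)/R_E = sin(90 + el)/r  =>  cos(el) = (r/R_E)*sin(nadir)
cos(el) = (35868.5440 / 6371.0000) * sin(9.0 deg) = 0.8807215
el = arccos(0.8807215) = 28.2705 deg
(Earth-central angle = 90 - nadir - el = 52.7295 deg)

28.2705 degrees


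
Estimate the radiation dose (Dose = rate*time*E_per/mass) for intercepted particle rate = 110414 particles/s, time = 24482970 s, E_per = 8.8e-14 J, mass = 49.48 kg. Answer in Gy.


Total energy deposited = rate * time * E_per
  = 110414 * 24482970 * 8.8e-14 = 0.2378871 J
Dose = E_total / mass = 0.2378871 / 49.48
Dose = 0.004807743 Gy

0.0048 Gy


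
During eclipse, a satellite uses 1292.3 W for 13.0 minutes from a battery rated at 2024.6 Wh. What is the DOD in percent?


E_used = P * t / 60 = 1292.3 * 13.0 / 60 = 279.9983 Wh
DOD = E_used / E_total * 100 = 279.9983 / 2024.6 * 100
DOD = 13.8298 %

13.8298 %


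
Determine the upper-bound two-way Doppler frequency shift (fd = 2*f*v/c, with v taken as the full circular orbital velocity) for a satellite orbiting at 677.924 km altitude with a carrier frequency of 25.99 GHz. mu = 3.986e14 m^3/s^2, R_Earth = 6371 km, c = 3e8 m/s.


r = 7.048924e+06 m
v = sqrt(mu/r) = 7519.8163 m/s (worst-case radial velocity)
f = 25.99 GHz = 2.599e+10 Hz
fd = 2*f*v/c = 2*2.599e+10*7519.8163/3.0e+08
fd = 1.3029335e+06 Hz

1.3029e+06 Hz


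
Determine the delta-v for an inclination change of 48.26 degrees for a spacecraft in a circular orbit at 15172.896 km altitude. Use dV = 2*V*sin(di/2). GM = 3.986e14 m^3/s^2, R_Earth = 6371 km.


r = 21543.8960 km = 2.1543896e+07 m
V = sqrt(mu/r) = 4301.3673 m/s
di = 48.26 deg = 0.8422959 rad
dV = 2*V*sin(di/2) = 2*4301.3673*sin(0.4211479)
dV = 3516.8698 m/s = 3.5169 km/s

3.5169 km/s


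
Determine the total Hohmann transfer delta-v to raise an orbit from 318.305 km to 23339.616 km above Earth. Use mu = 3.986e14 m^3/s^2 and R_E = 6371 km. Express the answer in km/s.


r1 = 6689.3050 km = 6.689305e+06 m
r2 = 29710.6160 km = 2.9710616e+07 m
dv1 = sqrt(mu/r1)*(sqrt(2*r2/(r1+r2)) - 1) = 2143.4625 m/s
dv2 = sqrt(mu/r2)*(1 - sqrt(2*r1/(r1+r2))) = 1442.2082 m/s
total dv = |dv1| + |dv2| = 2143.4625 + 1442.2082 = 3585.6707 m/s = 3.5857 km/s

3.5857 km/s


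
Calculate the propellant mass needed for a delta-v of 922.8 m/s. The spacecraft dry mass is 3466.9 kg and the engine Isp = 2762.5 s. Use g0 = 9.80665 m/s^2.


ve = Isp * g0 = 2762.5 * 9.80665 = 27090.870625 m/s
mass ratio = exp(dv/ve) = exp(922.8/27090.870625) = 1.03464993
m_prop = m_dry * (mr - 1) = 3466.9 * (1.03464993 - 1)
m_prop = 120.1278 kg

120.1278 kg


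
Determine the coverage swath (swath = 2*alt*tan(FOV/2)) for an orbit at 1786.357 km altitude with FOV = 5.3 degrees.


FOV = 5.3 deg = 0.09250245 rad
swath = 2 * alt * tan(FOV/2) = 2 * 1786.357 * tan(0.04625123)
swath = 2 * 1786.357 * 0.04628423
swath = 165.3603 km

165.3603 km


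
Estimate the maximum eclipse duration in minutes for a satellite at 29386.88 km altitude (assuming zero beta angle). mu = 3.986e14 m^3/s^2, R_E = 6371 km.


r = 35757.8800 km
T = 1121.5474 min
Eclipse fraction = arcsin(R_E/r)/pi = arcsin(6371.0000/35757.8800)/pi
= arcsin(0.1781705)/pi = 0.05701787
Eclipse duration = 0.05701787 * 1121.5474 = 63.9482 min

63.9482 minutes


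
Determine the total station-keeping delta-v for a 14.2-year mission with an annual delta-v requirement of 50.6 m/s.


dV = rate * years = 50.6 * 14.2
dV = 718.5200 m/s

718.5200 m/s


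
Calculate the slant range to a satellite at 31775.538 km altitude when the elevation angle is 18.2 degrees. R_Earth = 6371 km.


h = 31775.538 km, el = 18.2 deg
d = -R_E*sin(el) + sqrt((R_E*sin(el))^2 + 2*R_E*h + h^2)
d = -6371.0000*sin(0.3176499) + sqrt((6371.0000*0.3123349)^2 + 2*6371.0000*31775.538 + 31775.538^2)
d = 35673.4700 km

35673.4700 km


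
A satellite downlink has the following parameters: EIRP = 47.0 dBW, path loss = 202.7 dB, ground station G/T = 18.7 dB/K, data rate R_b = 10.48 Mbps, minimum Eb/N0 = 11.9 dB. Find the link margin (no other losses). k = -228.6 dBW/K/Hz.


C/N0 = EIRP - FSPL + G/T - k = 47.0 - 202.7 + 18.7 - (-228.6)
C/N0 = 91.6000 dB-Hz
R_b = 10.48 Mbps = 1.048e+07 bps -> 10*log10(R_b) = 70.2036 dB-Hz
Eb/N0 = C/N0 - 10*log10(R_b) = 91.6000 - 70.2036 = 21.3964 dB
Margin = Eb/N0 - Eb/N0_req = 21.3964 - 11.9 = 9.4964 dB (link closes)

9.4964 dB


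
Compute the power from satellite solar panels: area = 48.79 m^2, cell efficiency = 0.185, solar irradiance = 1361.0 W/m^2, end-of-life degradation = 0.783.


P = area * eta * S * degradation
P = 48.79 * 0.185 * 1361.0 * 0.783
P = 9618.8341 W

9618.8341 W


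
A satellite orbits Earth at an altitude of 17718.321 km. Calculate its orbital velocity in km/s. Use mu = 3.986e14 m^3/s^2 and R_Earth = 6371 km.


r = R_E + alt = 6371.0 + 17718.321 = 24089.3210 km = 2.4089321e+07 m
v = sqrt(mu/r) = sqrt(3.986e14 / 2.4089321e+07) = 4067.7698 m/s = 4.0678 km/s

4.0678 km/s


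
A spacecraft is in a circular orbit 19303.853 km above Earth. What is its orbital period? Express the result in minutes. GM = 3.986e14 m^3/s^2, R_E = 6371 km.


r = 25674.8530 km = 2.5674853e+07 m
T = 2*pi*sqrt(r^3/mu) = 2*pi*sqrt(1.6924814e+22 / 3.986e14)
T = 40942.3880 s = 682.3731 min

682.3731 minutes


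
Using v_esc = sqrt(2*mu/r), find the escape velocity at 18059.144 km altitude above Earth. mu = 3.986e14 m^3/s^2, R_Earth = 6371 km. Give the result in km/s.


r = 6371.0 + 18059.144 = 24430.1440 km = 2.4430144e+07 m
v_esc = sqrt(2*mu/r) = sqrt(2*3.986e14 / 2.4430144e+07)
v_esc = 5712.4266 m/s = 5.7124 km/s

5.7124 km/s


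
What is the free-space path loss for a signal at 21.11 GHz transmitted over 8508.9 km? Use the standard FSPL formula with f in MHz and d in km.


f = 21.11 GHz = 21110.0000 MHz
d = 8508.9 km
FSPL = 32.44 + 20*log10(21110.0000) + 20*log10(8508.9)
FSPL = 32.44 + 86.4898 + 78.5975
FSPL = 197.5272 dB

197.5272 dB


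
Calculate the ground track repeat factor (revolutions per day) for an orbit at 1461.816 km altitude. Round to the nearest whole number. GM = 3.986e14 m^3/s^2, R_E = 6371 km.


r = 7.832816e+06 m
T = 2*pi*sqrt(r^3/mu) = 6899.0312 s = 114.9839 min
revs/day = 1440 / 114.9839 = 12.5235
Rounded: 13 revolutions per day

13 revolutions per day


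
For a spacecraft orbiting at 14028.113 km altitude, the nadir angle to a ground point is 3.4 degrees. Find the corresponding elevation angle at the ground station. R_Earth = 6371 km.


r = R_E + alt = 20399.1130 km
Law of sines in the satellite / Earth-center / ground-point triangle:
  sin(nadir)/R_E = sin(90 + el)/r  =>  cos(el) = (r/R_E)*sin(nadir)
cos(el) = (20399.1130 / 6371.0000) * sin(3.4 deg) = 0.1898913
el = arccos(0.1898913) = 79.0536 deg
(Earth-central angle = 90 - nadir - el = 7.5464 deg)

79.0536 degrees


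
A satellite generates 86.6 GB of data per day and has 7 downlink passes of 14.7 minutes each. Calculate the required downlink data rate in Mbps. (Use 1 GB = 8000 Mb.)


total contact time = 7 * 14.7 * 60 = 6174.0000 s
data = 86.6 GB = 692800.0000 Mb
rate = 692800.0000 / 6174.0000 = 112.2125 Mbps

112.2125 Mbps


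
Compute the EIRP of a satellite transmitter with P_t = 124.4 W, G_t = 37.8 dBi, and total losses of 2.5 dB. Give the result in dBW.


Pt = 124.4 W = 20.9482 dBW
EIRP = Pt_dBW + Gt - losses = 20.9482 + 37.8 - 2.5 = 56.2482 dBW

56.2482 dBW


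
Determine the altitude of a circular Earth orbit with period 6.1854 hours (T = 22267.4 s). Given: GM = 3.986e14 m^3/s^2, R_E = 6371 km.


T = 22267.4 s
r = (mu*T^2/(4*pi^2))^(1/3) = (3.986e14 * 22267.4^2 / (4*pi^2))^(1/3)
r = 1.7106935e+07 m = 17106.9345 km
alt = r - R_E = 17106.9345 - 6371 = 10735.9345 km

10735.9345 km


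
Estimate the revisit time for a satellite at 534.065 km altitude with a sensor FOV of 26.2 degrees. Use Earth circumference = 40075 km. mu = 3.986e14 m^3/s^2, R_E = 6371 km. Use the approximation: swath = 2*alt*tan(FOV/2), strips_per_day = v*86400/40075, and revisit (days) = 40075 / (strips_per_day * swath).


swath = 2*534.065*tan(0.2286381) = 248.5616 km
v = sqrt(mu/r) = 7597.7458 m/s = 7.5977 km/s
strips/day = v*86400/40075 = 7.5977*86400/40075 = 16.3804
coverage/day = strips * swath = 16.3804 * 248.5616 = 4071.5435 km
revisit = 40075 / 4071.5435 = 9.8427 days

9.8427 days


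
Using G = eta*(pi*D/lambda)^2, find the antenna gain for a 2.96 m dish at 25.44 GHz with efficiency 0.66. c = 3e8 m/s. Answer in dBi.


lambda = c/f = 3e8 / 2.544e+10 = 0.01179245 m
G = eta*(pi*D/lambda)^2 = 0.66*(pi*2.96/0.01179245)^2
G = 410410.8253 (linear)
G = 10*log10(410410.8253) = 56.1322 dBi

56.1322 dBi


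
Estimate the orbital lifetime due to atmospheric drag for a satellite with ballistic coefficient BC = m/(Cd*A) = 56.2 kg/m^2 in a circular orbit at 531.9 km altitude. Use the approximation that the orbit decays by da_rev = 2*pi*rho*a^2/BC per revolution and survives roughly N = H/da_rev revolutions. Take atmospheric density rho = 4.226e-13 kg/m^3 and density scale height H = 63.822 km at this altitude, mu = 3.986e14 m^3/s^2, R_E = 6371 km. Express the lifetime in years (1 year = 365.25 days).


a = R_E + alt = 6902.9000 km = 6.9029e+06 m
da_rev = 2*pi*rho*a^2/BC = 2*pi*4.226e-13*(6.9029e+06)^2/56.2 = 2.251315 m per revolution
N = H/da_rev = 63822.0000 m / 2.251315 m = 28348.7687 revolutions
P = 2*pi*sqrt(a^3/mu) = 5707.6666 s
lifetime = N*P = 28348.7687 * 5707.6666 = 1.6180532e+08 s = 1872.7467 days
years = 1872.7467 / 365.25 = 5.1273 years

5.1273 years


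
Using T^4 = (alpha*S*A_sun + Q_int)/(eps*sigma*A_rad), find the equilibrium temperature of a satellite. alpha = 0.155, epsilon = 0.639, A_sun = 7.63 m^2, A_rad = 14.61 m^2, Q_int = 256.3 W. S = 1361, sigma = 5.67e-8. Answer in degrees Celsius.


Numerator = alpha*S*A_sun + Q_int = 0.155*1361*7.63 + 256.3 = 1865.8866 W
Denominator = eps*sigma*A_rad = 0.639*5.67e-8*14.61 = 5.2933929e-07 W/K^4
T^4 = 3.5249351e+09 K^4
T = 243.6620 K = -29.4880 C

-29.4880 degrees Celsius


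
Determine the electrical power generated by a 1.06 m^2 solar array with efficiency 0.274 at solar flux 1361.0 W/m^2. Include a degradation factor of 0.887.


P = area * eta * S * degradation
P = 1.06 * 0.274 * 1361.0 * 0.887
P = 350.6212 W

350.6212 W


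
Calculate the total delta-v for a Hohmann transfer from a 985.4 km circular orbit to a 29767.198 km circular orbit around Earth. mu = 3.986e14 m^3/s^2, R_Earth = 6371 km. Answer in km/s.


r1 = 7356.4000 km = 7.3564e+06 m
r2 = 36138.1980 km = 3.6138198e+07 m
dv1 = sqrt(mu/r1)*(sqrt(2*r2/(r1+r2)) - 1) = 2127.9294 m/s
dv2 = sqrt(mu/r2)*(1 - sqrt(2*r1/(r1+r2))) = 1389.5343 m/s
total dv = |dv1| + |dv2| = 2127.9294 + 1389.5343 = 3517.4637 m/s = 3.5175 km/s

3.5175 km/s


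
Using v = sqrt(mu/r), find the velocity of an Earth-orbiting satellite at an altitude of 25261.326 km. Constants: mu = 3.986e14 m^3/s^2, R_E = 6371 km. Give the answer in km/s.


r = R_E + alt = 6371.0 + 25261.326 = 31632.3260 km = 3.1632326e+07 m
v = sqrt(mu/r) = sqrt(3.986e14 / 3.1632326e+07) = 3549.7934 m/s = 3.5498 km/s

3.5498 km/s


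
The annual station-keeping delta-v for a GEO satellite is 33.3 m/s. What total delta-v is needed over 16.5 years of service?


dV = rate * years = 33.3 * 16.5
dV = 549.4500 m/s

549.4500 m/s


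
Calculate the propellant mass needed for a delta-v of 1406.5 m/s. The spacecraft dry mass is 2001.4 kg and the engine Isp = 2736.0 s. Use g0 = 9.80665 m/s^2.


ve = Isp * g0 = 2736.0 * 9.80665 = 26830.994400 m/s
mass ratio = exp(dv/ve) = exp(1406.5/26830.994400) = 1.05381901
m_prop = m_dry * (mr - 1) = 2001.4 * (1.05381901 - 1)
m_prop = 107.7134 kg

107.7134 kg


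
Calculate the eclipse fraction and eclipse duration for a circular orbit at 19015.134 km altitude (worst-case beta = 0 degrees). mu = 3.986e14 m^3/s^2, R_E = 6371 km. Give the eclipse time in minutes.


r = 25386.1340 km
T = 670.8954 min
Eclipse fraction = arcsin(R_E/r)/pi = arcsin(6371.0000/25386.1340)/pi
= arcsin(0.2509638)/pi = 0.0807475
Eclipse duration = 0.0807475 * 670.8954 = 54.1731 min

54.1731 minutes


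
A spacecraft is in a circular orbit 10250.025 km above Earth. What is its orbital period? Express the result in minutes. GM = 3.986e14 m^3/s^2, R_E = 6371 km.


r = 16621.0250 km = 1.6621025e+07 m
T = 2*pi*sqrt(r^3/mu) = 2*pi*sqrt(4.591699e+21 / 3.986e14)
T = 21325.4363 s = 355.4239 min

355.4239 minutes


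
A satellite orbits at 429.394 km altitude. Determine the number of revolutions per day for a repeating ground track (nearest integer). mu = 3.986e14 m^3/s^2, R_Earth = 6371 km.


r = 6.800394e+06 m
T = 2*pi*sqrt(r^3/mu) = 5581.0040 s = 93.0167 min
revs/day = 1440 / 93.0167 = 15.4811
Rounded: 15 revolutions per day

15 revolutions per day


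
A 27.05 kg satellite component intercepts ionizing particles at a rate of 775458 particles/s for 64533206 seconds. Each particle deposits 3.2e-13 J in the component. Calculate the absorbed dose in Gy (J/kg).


Total energy deposited = rate * time * E_per
  = 775458 * 64533206 * 3.2e-13 = 16.0137 J
Dose = E_total / mass = 16.0137 / 27.05
Dose = 0.5920034 Gy

0.5920 Gy


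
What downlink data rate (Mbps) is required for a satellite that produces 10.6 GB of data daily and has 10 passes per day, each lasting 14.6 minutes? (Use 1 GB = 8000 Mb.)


total contact time = 10 * 14.6 * 60 = 8760.0000 s
data = 10.6 GB = 84800.0000 Mb
rate = 84800.0000 / 8760.0000 = 9.6804 Mbps

9.6804 Mbps


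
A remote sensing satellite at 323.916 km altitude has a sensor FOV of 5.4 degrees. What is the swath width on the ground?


FOV = 5.4 deg = 0.09424778 rad
swath = 2 * alt * tan(FOV/2) = 2 * 323.916 * tan(0.04712389)
swath = 2 * 323.916 * 0.0471588
swath = 30.5510 km

30.5510 km


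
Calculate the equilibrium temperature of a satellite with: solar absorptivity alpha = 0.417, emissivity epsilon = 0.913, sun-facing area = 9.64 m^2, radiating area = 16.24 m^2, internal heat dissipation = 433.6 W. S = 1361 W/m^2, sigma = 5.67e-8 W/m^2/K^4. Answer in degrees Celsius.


Numerator = alpha*S*A_sun + Q_int = 0.417*1361*9.64 + 433.6 = 5904.6567 W
Denominator = eps*sigma*A_rad = 0.913*5.67e-8*16.24 = 8.406977e-07 W/K^4
T^4 = 7.0235195e+09 K^4
T = 289.4934 K = 16.3434 C

16.3434 degrees Celsius
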